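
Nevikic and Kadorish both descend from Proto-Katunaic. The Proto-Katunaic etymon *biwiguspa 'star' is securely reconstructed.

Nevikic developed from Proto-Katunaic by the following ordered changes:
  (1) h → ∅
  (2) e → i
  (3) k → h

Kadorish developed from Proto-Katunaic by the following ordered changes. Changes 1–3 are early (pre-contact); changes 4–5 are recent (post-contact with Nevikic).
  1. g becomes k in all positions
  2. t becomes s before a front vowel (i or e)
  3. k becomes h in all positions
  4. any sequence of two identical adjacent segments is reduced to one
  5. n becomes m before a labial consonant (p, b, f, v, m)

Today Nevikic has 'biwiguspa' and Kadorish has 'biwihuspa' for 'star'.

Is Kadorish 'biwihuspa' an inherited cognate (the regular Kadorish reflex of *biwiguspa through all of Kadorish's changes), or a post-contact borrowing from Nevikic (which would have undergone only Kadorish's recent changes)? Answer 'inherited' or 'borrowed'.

If inherited, *biwiguspa would pass through all of Kadorish's changes:
Kadorish: *biwiguspa
  biwiguspa → biwikuspa   [unconditioned shift]
  biwikuspa (rule 2 does not apply)
  biwikuspa → biwihuspa   [unconditioned shift]
  biwihuspa (rule 4 does not apply)
  biwihuspa (rule 5 does not apply)
  giving Kadorish biwihuspa.
If borrowed from Nevikic 'biwiguspa' after the early changes, it would undergo only the recent ones:
  rule 4 (degemination): no change (biwiguspa)
  rule 5 (nasal place assimilation): no change (biwiguspa)
  ⇒ as a loan: biwiguspa
Kadorish 'biwihuspa' matches the inherited outcome exactly, so it is an inherited cognate, not a loan.

inherited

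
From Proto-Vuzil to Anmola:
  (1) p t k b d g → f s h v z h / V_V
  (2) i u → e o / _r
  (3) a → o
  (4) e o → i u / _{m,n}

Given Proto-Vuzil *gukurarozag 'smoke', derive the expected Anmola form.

Anmola: start from *gukurarozag.
  rule 1 (intervocalic lenition): gukurarozag → guhurarozag
  rule 2 (pre-rhotic lowering): guhurarozag → guhorarozag
  rule 3 (vowel merger): guhorarozag → guhororozog
  rule 4: no change — guhororozog
  ⇒ Anmola guhororozog

guhororozog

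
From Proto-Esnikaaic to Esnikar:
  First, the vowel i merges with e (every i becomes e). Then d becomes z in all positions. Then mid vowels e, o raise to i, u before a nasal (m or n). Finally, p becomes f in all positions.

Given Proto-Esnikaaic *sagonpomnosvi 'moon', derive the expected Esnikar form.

sagunfumnosve

Esnikar: *sagonpomnosvi
  sagonpomnosvi → sagonpomnosve   [vowel merger]
  sagonpomnosve (rule 2 does not apply)
  sagonpomnosve → sagunpumnosve   [pre-nasal raising]
  sagunpumnosve → sagunfumnosve   [unconditioned shift]
  giving Esnikar sagunfumnosve.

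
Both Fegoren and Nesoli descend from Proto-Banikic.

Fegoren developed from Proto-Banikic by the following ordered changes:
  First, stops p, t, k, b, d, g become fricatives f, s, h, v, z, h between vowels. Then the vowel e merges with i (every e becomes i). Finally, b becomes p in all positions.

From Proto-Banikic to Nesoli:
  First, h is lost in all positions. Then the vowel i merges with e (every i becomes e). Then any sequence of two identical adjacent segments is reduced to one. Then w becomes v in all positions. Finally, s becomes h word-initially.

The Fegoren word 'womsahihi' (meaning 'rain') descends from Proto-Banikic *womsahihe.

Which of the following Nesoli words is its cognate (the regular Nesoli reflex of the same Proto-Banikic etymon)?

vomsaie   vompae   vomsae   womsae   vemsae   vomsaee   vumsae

Nesoli: *womsahihe
  womsahihe → womsaie   [h-loss]
  womsaie → womsaee   [vowel merger]
  womsaee → womsae   [degemination]
  womsae → vomsae   [unconditioned shift]
  vomsae (rule 5 does not apply)
  giving Nesoli vomsae.
Only 'vomsae' matches the regular Nesoli development of *womsahihe.

vomsae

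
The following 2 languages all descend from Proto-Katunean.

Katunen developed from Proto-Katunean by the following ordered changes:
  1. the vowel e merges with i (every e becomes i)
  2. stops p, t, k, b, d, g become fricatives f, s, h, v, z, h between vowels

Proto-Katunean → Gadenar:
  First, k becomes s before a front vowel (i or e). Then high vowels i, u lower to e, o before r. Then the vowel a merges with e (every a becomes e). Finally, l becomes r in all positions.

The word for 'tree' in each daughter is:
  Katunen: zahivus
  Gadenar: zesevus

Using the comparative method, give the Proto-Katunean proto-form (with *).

Position 2: Katunen has a, Gadenar has e. Katunen preserves a here (none of its changes turn any other segment into a), so the proto-segment is *a.
Position 3: Katunen has h, Gadenar has s. Taking the neighbouring segments as reconstructed: Katunen h could go back to *k or *g or *h; Gadenar s could go back to *k or *s — the one source consistent with every daughter is *k.
Position 4: Katunen has i, Gadenar has e. Taking the neighbouring segments as reconstructed: Katunen i could go back to *e or *i; Gadenar e can only go back to *e — the one source consistent with every daughter is *e.
Continuing position by position gives *zakevus; check it forward:
Katunen: *zakevus > zakivus > zahivus  (by vowel merger, intervocalic lenition)
Gadenar: *zakevus
  zakevus → zasevus   [palatalisation]
  zasevus (rule 2 does not apply)
  zasevus → zesevus   [vowel merger]
  zesevus (rule 4 does not apply)
  giving Gadenar zesevus.
*zakevus is the unique common source.

*zakevus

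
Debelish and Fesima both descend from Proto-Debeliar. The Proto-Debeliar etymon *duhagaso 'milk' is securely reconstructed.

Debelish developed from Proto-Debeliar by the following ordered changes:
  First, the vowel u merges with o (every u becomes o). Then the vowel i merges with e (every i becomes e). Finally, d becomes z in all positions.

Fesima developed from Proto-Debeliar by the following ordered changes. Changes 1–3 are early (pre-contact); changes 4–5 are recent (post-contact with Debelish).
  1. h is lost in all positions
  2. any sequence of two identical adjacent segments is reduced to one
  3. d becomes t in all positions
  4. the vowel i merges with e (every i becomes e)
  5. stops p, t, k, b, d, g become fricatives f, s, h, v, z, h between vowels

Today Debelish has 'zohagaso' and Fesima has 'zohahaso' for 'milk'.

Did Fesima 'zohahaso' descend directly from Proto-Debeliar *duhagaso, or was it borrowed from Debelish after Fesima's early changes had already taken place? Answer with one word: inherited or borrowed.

If inherited, *duhagaso would pass through all of Fesima's changes:
Fesima: *duhagaso
  duhagaso → duagaso   [h-loss]
  duagaso (rule 2 does not apply)
  duagaso → tuagaso   [unconditioned shift]
  tuagaso (rule 4 does not apply)
  tuagaso → tuahaso   [intervocalic lenition]
  giving Fesima tuahaso.
If borrowed from Debelish 'zohagaso' after the early changes, it would undergo only the recent ones:
  rule 4 (vowel merger): no change (zohagaso)
  rule 5 (intervocalic lenition): zohagaso → zohahaso
  ⇒ as a loan: zohahaso
Fesima 'zohahaso' matches the loan outcome 'zohahaso', not the inherited 'tuahaso' — it skipped the early Fesima changes, so it was borrowed from Debelish.

borrowed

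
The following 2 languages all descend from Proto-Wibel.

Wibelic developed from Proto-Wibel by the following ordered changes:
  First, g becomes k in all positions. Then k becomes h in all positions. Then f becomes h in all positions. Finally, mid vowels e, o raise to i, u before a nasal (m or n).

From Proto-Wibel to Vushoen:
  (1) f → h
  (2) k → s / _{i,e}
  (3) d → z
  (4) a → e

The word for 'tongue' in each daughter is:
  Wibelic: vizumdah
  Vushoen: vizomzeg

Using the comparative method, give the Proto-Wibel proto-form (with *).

*vizomdag

Position 8: Wibelic has h, Vushoen has g. Vushoen preserves g here (none of its changes turn any other segment into g), so the proto-segment is *g.
Position 6: Wibelic has d, Vushoen has z. Wibelic preserves d here (none of its changes turn any other segment into d), so the proto-segment is *d.
This points to *vizomdag. Verify forward in each daughter:
Wibelic: start from *vizomdag.
  rule 1 (unconditioned shift): vizomdag → vizomdak
  rule 2 (unconditioned shift): vizomdak → vizomdah
  rule 3: no change — vizomdah
  rule 4 (pre-nasal raising): vizomdah → vizumdah
  ⇒ Wibelic vizumdah
Vushoen: *vizomdag > vizomzag > vizomzeg  (by unconditioned shift, vowel merger)
Only *vizomdag yields all of Wibelic vizumdah, Vushoen vizomzeg.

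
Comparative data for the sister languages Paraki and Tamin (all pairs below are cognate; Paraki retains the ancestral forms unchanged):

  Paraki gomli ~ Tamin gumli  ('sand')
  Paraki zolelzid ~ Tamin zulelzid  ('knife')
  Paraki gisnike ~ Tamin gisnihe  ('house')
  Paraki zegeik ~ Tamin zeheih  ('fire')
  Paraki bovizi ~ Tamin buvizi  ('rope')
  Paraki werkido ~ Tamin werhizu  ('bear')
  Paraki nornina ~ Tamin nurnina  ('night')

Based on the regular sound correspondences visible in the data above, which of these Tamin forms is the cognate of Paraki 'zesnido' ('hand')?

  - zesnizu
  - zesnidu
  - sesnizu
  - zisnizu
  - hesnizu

zesnizu

werkido ~ werhizu — Paraki d corresponds to Tamin z between vowels (before a back vowel).
werkido ~ werhizu — Paraki o corresponds to Tamin u word-finally.
Applying these to Paraki 'zesnido':
  zesnido → zesnizo   (d→z between vowels (before a back vowel))
  zesnizo → zesnizu   (o→u word-finally)
So the Tamin cognate is 'zesnizu'.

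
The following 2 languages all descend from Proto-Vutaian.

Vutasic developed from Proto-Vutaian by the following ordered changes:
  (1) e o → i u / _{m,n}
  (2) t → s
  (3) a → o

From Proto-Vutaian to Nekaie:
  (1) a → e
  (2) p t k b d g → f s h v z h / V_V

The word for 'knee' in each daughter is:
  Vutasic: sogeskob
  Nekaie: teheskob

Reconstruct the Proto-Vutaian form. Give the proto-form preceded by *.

Position 3: Vutasic has g, Nekaie has h. Vutasic preserves g here (none of its changes turn any other segment into g), so the proto-segment is *g.
Position 2: Vutasic has o, Nekaie has e. Taking the neighbouring segments as reconstructed: Vutasic o could go back to *a or *o; Nekaie e could go back to *a or *e — the one source consistent with every daughter is *a.
Position 1: Vutasic has s, Nekaie has t. Nekaie preserves t here (none of its changes turn any other segment into t), so the proto-segment is *t.
Verify the candidate proto-form against each daughter:
Vutasic: *tageskob
  tageskob (rule 1 does not apply)
  tageskob → sageskob   [unconditioned shift]
  sageskob → sogeskob   [vowel merger]
  giving Vutasic sogeskob.
Nekaie: *tageskob
  tageskob → tegeskob   [vowel merger]
  tegeskob → teheskob   [intervocalic lenition]
  giving Nekaie teheskob.
No other proto-form is consistent with every reflex, so the reconstruction is *tageskob.

*tageskob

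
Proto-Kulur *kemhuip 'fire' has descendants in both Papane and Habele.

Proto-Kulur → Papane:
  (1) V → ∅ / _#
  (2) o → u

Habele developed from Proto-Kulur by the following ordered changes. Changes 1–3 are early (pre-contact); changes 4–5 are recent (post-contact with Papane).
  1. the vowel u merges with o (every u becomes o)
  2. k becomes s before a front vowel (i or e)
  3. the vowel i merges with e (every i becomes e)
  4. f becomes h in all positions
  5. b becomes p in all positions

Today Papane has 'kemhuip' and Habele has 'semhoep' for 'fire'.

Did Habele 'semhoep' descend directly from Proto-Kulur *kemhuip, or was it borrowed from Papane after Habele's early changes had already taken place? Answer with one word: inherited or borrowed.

inherited

If inherited, *kemhuip would pass through all of Habele's changes:
Habele: start from *kemhuip.
  rule 1 (vowel merger): kemhuip → kemhoip
  rule 2 (palatalisation): kemhoip → semhoip
  rule 3 (vowel merger): semhoip → semhoep
  rule 4: no change — semhoep
  rule 5: no change — semhoep
  ⇒ Habele semhoep
If borrowed from Papane 'kemhuip' after the early changes, it would undergo only the recent ones:
  rule 4 (unconditioned shift): no change (kemhuip)
  rule 5 (unconditioned shift): no change (kemhuip)
  ⇒ as a loan: kemhuip
Habele 'semhoep' matches the inherited outcome exactly, so it is an inherited cognate, not a loan.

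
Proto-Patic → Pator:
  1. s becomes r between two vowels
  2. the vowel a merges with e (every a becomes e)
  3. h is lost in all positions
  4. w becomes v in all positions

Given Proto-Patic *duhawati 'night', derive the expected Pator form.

dueveti

Pator: start from *duhawati.
  rule 1: no change — duhawati
  rule 2 (vowel merger): duhawati → duheweti
  rule 3 (h-loss): duheweti → dueweti
  rule 4 (unconditioned shift): dueweti → dueveti
  ⇒ Pator dueveti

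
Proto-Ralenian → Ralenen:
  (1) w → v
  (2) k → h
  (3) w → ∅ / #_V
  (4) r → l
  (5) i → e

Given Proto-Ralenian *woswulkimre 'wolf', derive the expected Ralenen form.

vosvulhemle

Ralenen: *woswulkimre > vosvulkimre > vosvulhimre > vosvulhimle > vosvulhemle  (by unconditioned shift, unconditioned shift, unconditioned shift, vowel merger)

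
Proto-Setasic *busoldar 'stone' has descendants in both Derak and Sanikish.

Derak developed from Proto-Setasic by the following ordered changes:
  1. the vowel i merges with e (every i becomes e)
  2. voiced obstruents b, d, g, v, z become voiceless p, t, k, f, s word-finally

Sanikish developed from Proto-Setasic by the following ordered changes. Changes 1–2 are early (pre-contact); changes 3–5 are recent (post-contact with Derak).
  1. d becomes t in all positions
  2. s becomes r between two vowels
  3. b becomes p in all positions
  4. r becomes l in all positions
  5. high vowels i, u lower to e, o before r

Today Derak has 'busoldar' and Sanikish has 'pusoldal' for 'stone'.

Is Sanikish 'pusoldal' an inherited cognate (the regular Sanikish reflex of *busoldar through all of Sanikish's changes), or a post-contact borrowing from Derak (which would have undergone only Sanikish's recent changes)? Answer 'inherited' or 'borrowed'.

borrowed

If inherited, *busoldar would pass through all of Sanikish's changes:
Sanikish: start from *busoldar.
  rule 1 (unconditioned shift): busoldar → busoltar
  rule 2 (rhotacism): busoltar → buroltar
  rule 3 (unconditioned shift): buroltar → puroltar
  rule 4 (unconditioned shift): puroltar → puloltal
  rule 5: no change — puloltal
  ⇒ Sanikish puloltal
If borrowed from Derak 'busoldar' after the early changes, it would undergo only the recent ones:
  rule 3 (unconditioned shift): busoldar → pusoldar
  rule 4 (unconditioned shift): pusoldar → pusoldal
  rule 5 (pre-rhotic lowering): no change (pusoldal)
  ⇒ as a loan: pusoldal
Sanikish 'pusoldal' matches the loan outcome 'pusoldal', not the inherited 'puloltal' — it skipped the early Sanikish changes, so it was borrowed from Derak.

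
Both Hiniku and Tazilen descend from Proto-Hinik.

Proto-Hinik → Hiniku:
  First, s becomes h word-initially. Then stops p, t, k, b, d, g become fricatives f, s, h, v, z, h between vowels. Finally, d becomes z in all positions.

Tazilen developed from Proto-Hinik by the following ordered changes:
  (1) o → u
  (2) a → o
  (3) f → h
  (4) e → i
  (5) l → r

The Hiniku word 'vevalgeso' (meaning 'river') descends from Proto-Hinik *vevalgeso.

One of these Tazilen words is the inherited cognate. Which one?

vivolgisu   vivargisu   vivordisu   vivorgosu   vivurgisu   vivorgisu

vivorgisu

Tazilen: *vevalgeso > vevalgesu > vevolgesu > vivolgisu > vivorgisu  (by vowel merger, vowel merger, vowel merger, unconditioned shift)
Only 'vivorgisu' matches the regular Tazilen development of *vevalgeso.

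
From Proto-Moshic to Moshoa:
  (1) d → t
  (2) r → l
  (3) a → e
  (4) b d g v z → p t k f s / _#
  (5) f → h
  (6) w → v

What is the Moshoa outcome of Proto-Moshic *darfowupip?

Moshoa: start from *darfowupip.
  rule 1 (unconditioned shift): darfowupip → tarfowupip
  rule 2 (unconditioned shift): tarfowupip → talfowupip
  rule 3 (vowel merger): talfowupip → telfowupip
  rule 4: no change — telfowupip
  rule 5 (unconditioned shift): telfowupip → telhowupip
  rule 6 (unconditioned shift): telhowupip → telhovupip
  ⇒ Moshoa telhovupip

telhovupip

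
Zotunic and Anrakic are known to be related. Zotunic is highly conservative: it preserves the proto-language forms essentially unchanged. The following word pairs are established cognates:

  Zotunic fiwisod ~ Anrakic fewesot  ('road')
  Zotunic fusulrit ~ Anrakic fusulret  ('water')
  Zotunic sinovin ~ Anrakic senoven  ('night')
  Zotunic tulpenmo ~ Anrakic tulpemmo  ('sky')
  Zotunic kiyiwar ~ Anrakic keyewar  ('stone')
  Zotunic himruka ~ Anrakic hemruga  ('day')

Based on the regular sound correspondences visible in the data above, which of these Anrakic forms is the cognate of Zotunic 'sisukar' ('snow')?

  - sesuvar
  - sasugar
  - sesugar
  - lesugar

sesugar

fiwisod ~ fewesot, fusulrit ~ fusulret — Zotunic i corresponds to Anrakic e after a consonant, before a consonant other than r, m, n, p, b, f, v.
himruka ~ hemruga — Zotunic k corresponds to Anrakic g between vowels (before a back vowel).
Applying these to Zotunic 'sisukar':
  sisukar → sesukar   (i→e after a consonant, before a consonant other than r, m, n, p, b, f, v)
  sesukar → sesugar   (k→g between vowels (before a back vowel))
So the Anrakic cognate is 'sesugar'.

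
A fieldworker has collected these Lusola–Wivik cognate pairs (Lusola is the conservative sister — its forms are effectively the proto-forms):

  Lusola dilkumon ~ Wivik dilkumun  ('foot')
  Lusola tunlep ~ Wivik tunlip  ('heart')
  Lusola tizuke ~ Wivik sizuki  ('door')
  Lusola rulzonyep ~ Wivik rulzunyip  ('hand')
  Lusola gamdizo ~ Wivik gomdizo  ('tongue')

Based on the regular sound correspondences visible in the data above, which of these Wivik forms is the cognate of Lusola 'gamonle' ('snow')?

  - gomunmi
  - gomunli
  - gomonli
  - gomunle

gamdizo ~ gomdizo — Lusola a corresponds to Wivik o after a consonant, before a nasal.
dilkumon ~ dilkumun, rulzonyep ~ rulzunyip — Lusola o corresponds to Wivik u after a consonant, before a nasal.
tizuke ~ sizuki — Lusola e corresponds to Wivik i word-finally.
Applying these to Lusola 'gamonle':
  gamonle → gomonle   (a→o after a consonant, before a nasal)
  gomonle → gomunle   (o→u after a consonant, before a nasal)
  gomunle → gomunli   (e→i word-finally)
So the Wivik cognate is 'gomunli'.

gomunli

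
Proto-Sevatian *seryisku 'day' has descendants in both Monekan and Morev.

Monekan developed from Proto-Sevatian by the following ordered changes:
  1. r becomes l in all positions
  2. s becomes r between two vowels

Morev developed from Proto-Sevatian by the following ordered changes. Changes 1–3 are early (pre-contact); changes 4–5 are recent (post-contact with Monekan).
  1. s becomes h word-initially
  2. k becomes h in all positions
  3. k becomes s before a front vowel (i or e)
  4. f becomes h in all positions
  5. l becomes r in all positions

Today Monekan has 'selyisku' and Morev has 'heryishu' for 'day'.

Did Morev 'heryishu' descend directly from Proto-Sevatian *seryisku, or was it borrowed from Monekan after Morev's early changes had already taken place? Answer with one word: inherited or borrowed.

If inherited, *seryisku would pass through all of Morev's changes:
Morev: start from *seryisku.
  rule 1 (debuccalisation): seryisku → heryisku
  rule 2 (unconditioned shift): heryisku → heryishu
  rule 3: no change — heryishu
  rule 4: no change — heryishu
  rule 5: no change — heryishu
  ⇒ Morev heryishu
If borrowed from Monekan 'selyisku' after the early changes, it would undergo only the recent ones:
  rule 4 (unconditioned shift): no change (selyisku)
  rule 5 (unconditioned shift): selyisku → seryisku
  ⇒ as a loan: seryisku
Morev 'heryishu' matches the inherited outcome exactly, so it is an inherited cognate, not a loan.

inherited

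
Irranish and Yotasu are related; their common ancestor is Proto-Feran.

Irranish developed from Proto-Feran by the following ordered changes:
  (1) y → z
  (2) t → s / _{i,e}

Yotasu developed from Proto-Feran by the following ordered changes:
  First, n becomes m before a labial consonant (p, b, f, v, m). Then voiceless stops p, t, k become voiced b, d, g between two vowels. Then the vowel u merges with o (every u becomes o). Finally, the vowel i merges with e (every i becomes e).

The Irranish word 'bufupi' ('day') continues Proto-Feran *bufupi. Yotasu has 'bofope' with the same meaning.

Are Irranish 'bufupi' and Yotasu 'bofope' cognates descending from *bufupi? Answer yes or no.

Derive the expected Yotasu reflex of *bufupi:
Yotasu: *bufupi
  bufupi (rule 1 does not apply)
  bufupi → bufubi   [intervocalic voicing]
  bufubi → bofobi   [vowel merger]
  bofobi → bofobe   [vowel merger]
  giving Yotasu bofobe.
The regular Yotasu reflex would be 'bofobe', but the attested form is 'bofope'. The correspondence is irregular, so they are not cognates (the Yotasu form has a different source).

no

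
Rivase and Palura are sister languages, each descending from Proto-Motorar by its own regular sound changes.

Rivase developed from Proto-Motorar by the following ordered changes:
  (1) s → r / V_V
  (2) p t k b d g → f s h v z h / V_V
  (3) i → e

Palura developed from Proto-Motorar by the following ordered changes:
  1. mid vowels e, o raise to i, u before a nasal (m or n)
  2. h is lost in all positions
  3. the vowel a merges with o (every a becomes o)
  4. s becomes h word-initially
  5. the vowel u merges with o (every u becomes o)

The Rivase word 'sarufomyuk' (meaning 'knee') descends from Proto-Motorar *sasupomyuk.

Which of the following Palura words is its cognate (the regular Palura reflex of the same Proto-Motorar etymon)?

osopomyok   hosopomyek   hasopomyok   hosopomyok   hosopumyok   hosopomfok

hosopomyok

Palura: *sasupomyuk
  sasupomyuk → sasupumyuk   [pre-nasal raising]
  sasupumyuk (rule 2 does not apply)
  sasupumyuk → sosupumyuk   [vowel merger]
  sosupumyuk → hosupumyuk   [debuccalisation]
  hosupumyuk → hosopomyok   [vowel merger]
  giving Palura hosopomyok.
Only 'hosopomyok' matches the regular Palura development of *sasupomyuk.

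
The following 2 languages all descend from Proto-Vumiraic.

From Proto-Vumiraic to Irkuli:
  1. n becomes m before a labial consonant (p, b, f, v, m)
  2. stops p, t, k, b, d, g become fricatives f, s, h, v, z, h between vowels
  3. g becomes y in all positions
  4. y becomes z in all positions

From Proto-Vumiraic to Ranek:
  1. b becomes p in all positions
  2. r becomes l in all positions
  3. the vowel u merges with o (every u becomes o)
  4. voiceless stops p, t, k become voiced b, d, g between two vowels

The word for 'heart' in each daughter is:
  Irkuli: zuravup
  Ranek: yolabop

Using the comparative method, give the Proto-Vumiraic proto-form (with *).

Position 1: Irkuli has z, Ranek has y. Ranek preserves y here (none of its changes turn any other segment into y), so the proto-segment is *y.
Position 6: Irkuli has u, Ranek has o. Irkuli preserves u here (none of its changes turn any other segment into u), so the proto-segment is *u.
Verify the candidate proto-form against each daughter:
Irkuli: *yurabup
  yurabup (rule 1 does not apply)
  yurabup → yuravup   [intervocalic lenition]
  yuravup (rule 3 does not apply)
  yuravup → zuravup   [unconditioned shift]
  giving Irkuli zuravup.
Ranek: *yurabup > yurapup > yulapup > yolapop > yolabop  (by unconditioned shift, unconditioned shift, vowel merger, intervocalic voicing)
No other proto-form is consistent with every reflex, so the reconstruction is *yurabup.

*yurabup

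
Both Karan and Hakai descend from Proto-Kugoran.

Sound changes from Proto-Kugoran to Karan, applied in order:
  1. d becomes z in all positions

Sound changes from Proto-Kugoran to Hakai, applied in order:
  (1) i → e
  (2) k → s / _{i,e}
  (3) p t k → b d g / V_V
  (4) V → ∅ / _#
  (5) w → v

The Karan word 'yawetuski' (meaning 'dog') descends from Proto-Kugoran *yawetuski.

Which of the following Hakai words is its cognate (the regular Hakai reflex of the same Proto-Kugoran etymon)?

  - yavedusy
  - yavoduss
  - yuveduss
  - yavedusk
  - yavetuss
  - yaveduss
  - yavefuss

Hakai: start from *yawetuski.
  rule 1 (vowel merger): yawetuski → yawetuske
  rule 2 (palatalisation): yawetuske → yawetusse
  rule 3 (intervocalic voicing): yawetusse → yawedusse
  rule 4 (apocope): yawedusse → yaweduss
  rule 5 (unconditioned shift): yaweduss → yaveduss
  ⇒ Hakai yaveduss
Only 'yaveduss' matches the regular Hakai development of *yawetuski.

yaveduss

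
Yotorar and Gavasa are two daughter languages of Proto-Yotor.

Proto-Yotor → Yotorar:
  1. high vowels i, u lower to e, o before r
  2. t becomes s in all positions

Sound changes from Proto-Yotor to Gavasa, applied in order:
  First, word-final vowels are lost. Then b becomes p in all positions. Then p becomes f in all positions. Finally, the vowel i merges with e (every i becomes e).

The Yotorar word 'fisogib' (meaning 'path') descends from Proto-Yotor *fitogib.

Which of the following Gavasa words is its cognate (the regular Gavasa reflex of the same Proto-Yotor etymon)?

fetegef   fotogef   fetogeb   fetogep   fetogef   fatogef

fetogef

Gavasa: *fitogib
  fitogib (rule 1 does not apply)
  fitogib → fitogip   [unconditioned shift]
  fitogip → fitogif   [unconditioned shift]
  fitogif → fetogef   [vowel merger]
  giving Gavasa fetogef.
The other candidates each miss or misapply at least one Gavasa change.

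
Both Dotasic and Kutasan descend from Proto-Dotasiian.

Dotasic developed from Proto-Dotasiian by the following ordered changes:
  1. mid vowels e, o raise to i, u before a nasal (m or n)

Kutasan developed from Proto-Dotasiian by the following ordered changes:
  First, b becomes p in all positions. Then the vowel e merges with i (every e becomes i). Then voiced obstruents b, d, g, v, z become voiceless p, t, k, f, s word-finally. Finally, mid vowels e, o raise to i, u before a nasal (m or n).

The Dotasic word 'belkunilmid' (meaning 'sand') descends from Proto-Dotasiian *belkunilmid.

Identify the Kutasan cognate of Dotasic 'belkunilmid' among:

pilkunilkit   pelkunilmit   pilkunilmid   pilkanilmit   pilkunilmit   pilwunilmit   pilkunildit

pilkunilmit

Kutasan: *belkunilmid
  belkunilmid → pelkunilmid   [unconditioned shift]
  pelkunilmid → pilkunilmid   [vowel merger]
  pilkunilmid → pilkunilmit   [final devoicing]
  pilkunilmit (rule 4 does not apply)
  giving Kutasan pilkunilmit.
Among the options, 'pilkunilmit' alone shows every Kutasan change applied in order.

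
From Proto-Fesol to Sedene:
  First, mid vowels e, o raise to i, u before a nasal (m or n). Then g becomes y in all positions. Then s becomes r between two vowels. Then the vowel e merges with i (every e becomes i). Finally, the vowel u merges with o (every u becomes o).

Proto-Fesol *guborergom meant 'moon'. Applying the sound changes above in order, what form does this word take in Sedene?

Sedene: *guborergom > guborergum > yuboreryum > yuboriryum > yoboriryom  (by pre-nasal raising, unconditioned shift, vowel merger, vowel merger)

yoboriryom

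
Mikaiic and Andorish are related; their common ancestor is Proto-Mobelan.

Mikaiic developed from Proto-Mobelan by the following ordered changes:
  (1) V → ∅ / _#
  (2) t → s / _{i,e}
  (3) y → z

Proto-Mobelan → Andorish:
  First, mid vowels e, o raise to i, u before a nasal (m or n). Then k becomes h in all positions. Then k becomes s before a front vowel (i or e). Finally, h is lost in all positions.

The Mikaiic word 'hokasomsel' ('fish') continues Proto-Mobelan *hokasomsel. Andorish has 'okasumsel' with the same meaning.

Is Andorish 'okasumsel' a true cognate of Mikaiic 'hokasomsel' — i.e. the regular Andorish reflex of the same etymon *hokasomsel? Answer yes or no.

Derive the expected Andorish reflex of *hokasomsel:
Andorish: *hokasomsel
  hokasomsel → hokasumsel   [pre-nasal raising]
  hokasumsel → hohasumsel   [unconditioned shift]
  hohasumsel (rule 3 does not apply)
  hohasumsel → oasumsel   [h-loss]
  giving Andorish oasumsel.
The regular Andorish reflex would be 'oasumsel', but the attested form is 'okasumsel'. The correspondence is irregular, so they are not cognates (the Andorish form has a different source).

no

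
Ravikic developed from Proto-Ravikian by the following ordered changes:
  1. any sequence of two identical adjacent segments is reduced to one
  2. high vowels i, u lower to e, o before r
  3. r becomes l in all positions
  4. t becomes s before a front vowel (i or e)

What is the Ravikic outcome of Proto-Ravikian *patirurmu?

paselolmu

Ravikic: start from *patirurmu.
  rule 1: no change — patirurmu
  rule 2 (pre-rhotic lowering): patirurmu → paterormu
  rule 3 (unconditioned shift): paterormu → patelolmu
  rule 4 (palatalisation): patelolmu → paselolmu
  ⇒ Ravikic paselolmu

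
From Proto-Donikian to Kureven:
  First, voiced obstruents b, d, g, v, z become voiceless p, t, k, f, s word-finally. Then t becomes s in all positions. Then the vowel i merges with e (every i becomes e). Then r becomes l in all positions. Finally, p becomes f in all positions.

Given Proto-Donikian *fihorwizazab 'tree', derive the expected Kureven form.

feholwezazaf

Kureven: *fihorwizazab
  fihorwizazab → fihorwizazap   [final devoicing]
  fihorwizazap (rule 2 does not apply)
  fihorwizazap → fehorwezazap   [vowel merger]
  fehorwezazap → feholwezazap   [unconditioned shift]
  feholwezazap → feholwezazaf   [unconditioned shift]
  giving Kureven feholwezazaf.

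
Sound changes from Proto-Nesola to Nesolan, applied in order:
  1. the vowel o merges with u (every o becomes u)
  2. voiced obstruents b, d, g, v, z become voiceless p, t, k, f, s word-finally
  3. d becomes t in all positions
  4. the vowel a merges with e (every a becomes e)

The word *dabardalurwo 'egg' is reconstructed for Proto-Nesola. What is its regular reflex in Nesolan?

tebertelurwu

Nesolan: start from *dabardalurwo.
  rule 1 (vowel merger): dabardalurwo → dabardalurwu
  rule 2: no change — dabardalurwu
  rule 3 (unconditioned shift): dabardalurwu → tabartalurwu
  rule 4 (vowel merger): tabartalurwu → tebertelurwu
  ⇒ Nesolan tebertelurwu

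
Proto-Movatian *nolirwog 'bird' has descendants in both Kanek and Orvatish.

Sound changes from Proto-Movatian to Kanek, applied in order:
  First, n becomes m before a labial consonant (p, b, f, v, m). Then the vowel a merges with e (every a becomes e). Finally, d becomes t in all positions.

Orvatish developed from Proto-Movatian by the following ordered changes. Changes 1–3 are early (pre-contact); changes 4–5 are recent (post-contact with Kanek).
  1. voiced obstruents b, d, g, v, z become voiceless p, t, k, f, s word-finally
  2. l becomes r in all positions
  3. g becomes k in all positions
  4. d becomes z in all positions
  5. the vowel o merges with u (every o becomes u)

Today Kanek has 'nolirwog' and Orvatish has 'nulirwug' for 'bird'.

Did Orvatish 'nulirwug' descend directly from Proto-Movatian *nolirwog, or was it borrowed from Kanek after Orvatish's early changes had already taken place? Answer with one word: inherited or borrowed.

borrowed

If inherited, *nolirwog would pass through all of Orvatish's changes:
Orvatish: *nolirwog
  nolirwog → nolirwok   [final devoicing]
  nolirwok → norirwok   [unconditioned shift]
  norirwok (rule 3 does not apply)
  norirwok (rule 4 does not apply)
  norirwok → nurirwuk   [vowel merger]
  giving Orvatish nurirwuk.
If borrowed from Kanek 'nolirwog' after the early changes, it would undergo only the recent ones:
  rule 4 (unconditioned shift): no change (nolirwog)
  rule 5 (vowel merger): nolirwog → nulirwug
  ⇒ as a loan: nulirwug
Orvatish 'nulirwug' matches the loan outcome 'nulirwug', not the inherited 'nurirwuk' — it skipped the early Orvatish changes, so it was borrowed from Kanek.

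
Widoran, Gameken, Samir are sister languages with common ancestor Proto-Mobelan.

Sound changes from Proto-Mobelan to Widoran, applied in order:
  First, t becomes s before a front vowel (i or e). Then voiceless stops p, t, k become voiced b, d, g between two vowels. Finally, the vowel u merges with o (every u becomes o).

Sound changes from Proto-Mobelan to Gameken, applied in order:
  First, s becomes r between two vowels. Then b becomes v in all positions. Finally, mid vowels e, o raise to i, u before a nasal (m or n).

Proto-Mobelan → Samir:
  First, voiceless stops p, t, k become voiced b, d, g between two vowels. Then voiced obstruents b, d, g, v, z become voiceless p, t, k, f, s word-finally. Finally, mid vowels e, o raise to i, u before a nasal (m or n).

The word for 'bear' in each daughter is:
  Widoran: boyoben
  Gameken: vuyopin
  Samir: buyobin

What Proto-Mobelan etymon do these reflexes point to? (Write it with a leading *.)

Position 6: Widoran has e, Gameken has i, Samir has i. Widoran preserves e here (none of its changes turn any other segment into e), so the proto-segment is *e.
Position 1: Widoran has b, Gameken has v, Samir has b. Taking the neighbouring segments as reconstructed: Widoran b can only go back to *b; Gameken v could go back to *b or *v; Samir b can only go back to *b — the one source consistent with every daughter is *b.
Verify the candidate proto-form against each daughter:
Widoran: *buyopen
  buyopen (rule 1 does not apply)
  buyopen → buyoben   [intervocalic voicing]
  buyoben → boyoben   [vowel merger]
  giving Widoran boyoben.
Gameken: *buyopen
  buyopen (rule 1 does not apply)
  buyopen → vuyopen   [unconditioned shift]
  vuyopen → vuyopin   [pre-nasal raising]
  giving Gameken vuyopin.
Samir: *buyopen > buyoben > buyobin  (by intervocalic voicing, pre-nasal raising)
*buyopen is the unique common source.

*buyopen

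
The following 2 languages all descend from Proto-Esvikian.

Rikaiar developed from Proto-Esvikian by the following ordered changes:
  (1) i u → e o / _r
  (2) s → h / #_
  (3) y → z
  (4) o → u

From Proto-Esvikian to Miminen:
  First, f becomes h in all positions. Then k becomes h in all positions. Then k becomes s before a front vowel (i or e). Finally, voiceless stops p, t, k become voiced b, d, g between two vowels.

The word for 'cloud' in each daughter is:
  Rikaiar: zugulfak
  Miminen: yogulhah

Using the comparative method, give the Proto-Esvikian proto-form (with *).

*yogulfak

Position 2: Rikaiar has u, Miminen has o. Miminen preserves o here (none of its changes turn any other segment into o), so the proto-segment is *o.
Position 6: Rikaiar has f, Miminen has h. Rikaiar preserves f here (none of its changes turn any other segment into f), so the proto-segment is *f.
Position 1: Rikaiar has z, Miminen has y. Miminen preserves y here (none of its changes turn any other segment into y), so the proto-segment is *y.
Verify the candidate proto-form against each daughter:
Rikaiar: *yogulfak
  yogulfak (rule 1 does not apply)
  yogulfak (rule 2 does not apply)
  yogulfak → zogulfak   [unconditioned shift]
  zogulfak → zugulfak   [vowel merger]
  giving Rikaiar zugulfak.
Miminen: start from *yogulfak.
  rule 1 (unconditioned shift): yogulfak → yogulhak
  rule 2 (unconditioned shift): yogulhak → yogulhah
  rule 3: no change — yogulhah
  rule 4: no change — yogulhah
  ⇒ Miminen yogulhah
Only *yogulfak yields all of Rikaiar zugulfak, Miminen yogulhah.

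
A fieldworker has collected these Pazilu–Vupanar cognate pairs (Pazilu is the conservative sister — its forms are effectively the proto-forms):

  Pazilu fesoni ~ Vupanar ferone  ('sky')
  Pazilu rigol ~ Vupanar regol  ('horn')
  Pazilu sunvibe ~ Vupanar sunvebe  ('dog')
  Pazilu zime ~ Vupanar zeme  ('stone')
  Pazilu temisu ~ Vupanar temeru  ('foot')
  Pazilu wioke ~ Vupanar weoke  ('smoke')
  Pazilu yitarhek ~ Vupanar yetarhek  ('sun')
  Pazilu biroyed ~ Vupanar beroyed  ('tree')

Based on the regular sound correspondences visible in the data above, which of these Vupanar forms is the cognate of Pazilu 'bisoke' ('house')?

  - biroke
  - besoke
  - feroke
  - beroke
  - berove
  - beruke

beroke

rigol ~ regol, temisu ~ temeru — Pazilu i corresponds to Vupanar e after a consonant, before a consonant other than r, m, n, p, b, f, v.
fesoni ~ ferone — Pazilu s corresponds to Vupanar r between vowels (before a back vowel).
Applying these to Pazilu 'bisoke':
  bisoke → besoke   (i→e after a consonant, before a consonant other than r, m, n, p, b, f, v)
  besoke → beroke   (s→r between vowels (before a back vowel))
So the Vupanar cognate is 'beroke'.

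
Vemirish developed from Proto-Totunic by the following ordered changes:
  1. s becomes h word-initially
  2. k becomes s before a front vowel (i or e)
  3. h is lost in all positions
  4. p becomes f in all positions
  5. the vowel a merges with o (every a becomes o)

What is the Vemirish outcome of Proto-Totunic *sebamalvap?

ebomolvof

Vemirish: start from *sebamalvap.
  rule 1 (debuccalisation): sebamalvap → hebamalvap
  rule 2: no change — hebamalvap
  rule 3 (h-loss): hebamalvap → ebamalvap
  rule 4 (unconditioned shift): ebamalvap → ebamalvaf
  rule 5 (vowel merger): ebamalvaf → ebomolvof
  ⇒ Vemirish ebomolvof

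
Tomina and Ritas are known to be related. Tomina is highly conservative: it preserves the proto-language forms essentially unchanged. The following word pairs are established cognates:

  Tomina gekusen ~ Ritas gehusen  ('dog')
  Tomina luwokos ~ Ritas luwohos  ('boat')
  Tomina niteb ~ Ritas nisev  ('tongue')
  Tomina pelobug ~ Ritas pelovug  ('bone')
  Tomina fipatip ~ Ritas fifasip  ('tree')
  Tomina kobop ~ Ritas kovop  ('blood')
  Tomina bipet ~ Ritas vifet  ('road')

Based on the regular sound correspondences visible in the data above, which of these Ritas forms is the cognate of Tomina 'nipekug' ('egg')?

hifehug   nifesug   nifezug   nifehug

bipet ~ vifet — Tomina p corresponds to Ritas f between vowels (before a front vowel).
gekusen ~ gehusen — Tomina k corresponds to Ritas h between vowels (before a back vowel).
Applying these to Tomina 'nipekug':
  nipekug → nifekug   (p→f between vowels (before a front vowel))
  nifekug → nifehug   (k→h between vowels (before a back vowel))
So the Ritas cognate is 'nifehug'.

nifehug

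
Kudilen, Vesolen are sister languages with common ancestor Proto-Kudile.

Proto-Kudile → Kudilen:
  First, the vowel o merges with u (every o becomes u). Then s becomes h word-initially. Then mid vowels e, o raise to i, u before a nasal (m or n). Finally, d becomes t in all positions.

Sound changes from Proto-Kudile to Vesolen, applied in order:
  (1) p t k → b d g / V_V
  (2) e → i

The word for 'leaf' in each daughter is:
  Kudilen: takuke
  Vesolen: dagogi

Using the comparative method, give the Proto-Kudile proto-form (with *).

*dakoke

Position 4: Kudilen has u, Vesolen has o. Vesolen preserves o here (none of its changes turn any other segment into o), so the proto-segment is *o.
Position 1: Kudilen has t, Vesolen has d. Taking the neighbouring segments as reconstructed: Kudilen t could go back to *t or *d; Vesolen d can only go back to *d — the one source consistent with every daughter is *d.
Continuing position by position gives *dakoke; check it forward:
Kudilen: *dakoke > dakuke > takuke  (by vowel merger, unconditioned shift)
Vesolen: start from *dakoke.
  rule 1 (intervocalic voicing): dakoke → dagoge
  rule 2 (vowel merger): dagoge → dagogi
  ⇒ Vesolen dagogi
Only *dakoke yields all of Kudilen takuke, Vesolen dagogi.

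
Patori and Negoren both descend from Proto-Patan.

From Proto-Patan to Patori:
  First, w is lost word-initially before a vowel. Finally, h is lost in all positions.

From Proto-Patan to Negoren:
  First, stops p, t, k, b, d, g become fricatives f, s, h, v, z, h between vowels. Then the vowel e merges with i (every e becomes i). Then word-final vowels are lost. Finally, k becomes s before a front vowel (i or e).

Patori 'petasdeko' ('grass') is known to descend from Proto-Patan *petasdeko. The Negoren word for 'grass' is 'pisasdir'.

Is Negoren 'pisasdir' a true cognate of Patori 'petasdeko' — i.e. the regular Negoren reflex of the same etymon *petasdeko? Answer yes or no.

Derive the expected Negoren reflex of *petasdeko:
Negoren: *petasdeko
  petasdeko → pesasdeho   [intervocalic lenition]
  pesasdeho → pisasdiho   [vowel merger]
  pisasdiho → pisasdih   [apocope]
  pisasdih (rule 4 does not apply)
  giving Negoren pisasdih.
The regular Negoren reflex would be 'pisasdih', but the attested form is 'pisasdir'. The correspondence is irregular, so they are not cognates (the Negoren form has a different source).

no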